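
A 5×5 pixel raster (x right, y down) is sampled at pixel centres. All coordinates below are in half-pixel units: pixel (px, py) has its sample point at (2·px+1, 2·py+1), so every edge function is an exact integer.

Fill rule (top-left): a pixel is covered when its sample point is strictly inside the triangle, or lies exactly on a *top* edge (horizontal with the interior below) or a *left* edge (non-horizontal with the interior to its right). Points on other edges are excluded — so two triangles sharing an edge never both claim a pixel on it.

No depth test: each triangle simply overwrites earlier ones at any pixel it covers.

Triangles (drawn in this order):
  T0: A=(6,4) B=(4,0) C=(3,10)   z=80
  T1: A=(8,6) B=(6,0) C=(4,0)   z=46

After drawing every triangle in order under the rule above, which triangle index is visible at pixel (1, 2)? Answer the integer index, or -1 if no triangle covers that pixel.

T0:
  2·area = 24  (B↔C swapped to make it positive)
  edge (6, 4)→(3, 10): d=(-3,6) right/bottom  bias=-1
  edge (3, 10)→(4, 0): d=(1,-10) top-left  bias=+0
  edge (4, 0)→(6, 4): d=(2,4) right/bottom  bias=-1
    (2,1)@(5, 3): e=[9,13,2] → █
    (3,1)@(7, 3): e=[-3,33,-6] → ·
    (2,2)@(5, 5): e=[3,15,6] → █
    (3,2)@(7, 5): e=[-9,35,-2] → ·
    (2,3)@(5, 7): e=[-3,17,10] → ·
  covered (2 px):
    · · · · ·
    · · █ · ·
    · · █ · ·
    · · · · ·
    · · · · ·
T1:
  2·area = 12  (B↔C swapped to make it positive)
  edge (8, 6)→(4, 0): d=(-4,-6) top-left  bias=+0
  edge (4, 0)→(6, 0): d=(2,0) top-left  bias=+0
  edge (6, 0)→(8, 6): d=(2,6) right/bottom  bias=-1
    (2,0)@(5, 1): e=[2,2,8] → █
    (3,0)@(7, 1): e=[14,2,-4] → ·
    (2,1)@(5, 3): e=[-6,6,12] → ·
    (3,1)@(7, 3): e=[6,6,0] → ·  [on edge]
    (4,4)@(9, 9): e=[-6,18,0] → ·  [on edge]
  covered (1 px):
    · · █ · ·
    · · · · ·
    · · · · ·
    · · · · ·
    · · · · ·

Z-buffer (winner per pixel, '.' = empty):
  . . 1 . .
  . . 0 . .
  . . 0 . .
  . . . . .
  . . . . .

Final: -1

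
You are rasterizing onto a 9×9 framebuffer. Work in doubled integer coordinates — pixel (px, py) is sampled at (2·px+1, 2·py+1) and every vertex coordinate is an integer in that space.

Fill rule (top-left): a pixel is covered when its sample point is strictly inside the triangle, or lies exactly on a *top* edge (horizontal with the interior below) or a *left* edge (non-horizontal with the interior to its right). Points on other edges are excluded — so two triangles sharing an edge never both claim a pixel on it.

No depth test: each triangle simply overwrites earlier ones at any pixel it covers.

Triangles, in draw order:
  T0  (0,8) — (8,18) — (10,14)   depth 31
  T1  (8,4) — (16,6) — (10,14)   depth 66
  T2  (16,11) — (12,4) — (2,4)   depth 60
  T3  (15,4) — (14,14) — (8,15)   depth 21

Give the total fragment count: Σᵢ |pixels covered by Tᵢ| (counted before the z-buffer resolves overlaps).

T0:
  2·area = 52  (B↔C swapped to make it positive)
  edge (0, 8)→(10, 14): d=(10,6) right/bottom  bias=-1
  edge (10, 14)→(8, 18): d=(-2,4) right/bottom  bias=-1
  edge (8, 18)→(0, 8): d=(-8,-10) top-left  bias=+0
    (0,4)@(1, 9): e=[4,46,2] → █
    (1,4)@(3, 9): e=[-8,38,22] → ·
    (0,5)@(1, 11): e=[24,42,-14] → ·
    (1,5)@(3, 11): e=[12,34,6] → █
    (2,5)@(5, 11): e=[0,26,26] → ·  [on edge]
    (1,6)@(3, 13): e=[32,30,-10] → ·
    (2,6)@(5, 13): e=[20,22,10] → █
    (3,6)@(7, 13): e=[8,14,30] → █
    (4,6)@(9, 13): e=[-4,6,50] → ·
    (2,7)@(5, 15): e=[40,18,-6] → ·
    (3,7)@(7, 15): e=[28,10,14] → █
    (4,7)@(9, 15): e=[16,2,34] → █
    (7,8)@(15, 17): e=[0,-26,78] → ·  [on edge]
  covered (6 px):
    · · · · · · · · ·
    · · · · · · · · ·
    · · · · · · · · ·
    · · · · · · · · ·
    █ · · · · · · · ·
    · █ · · · · · · ·
    · · █ █ · · · · ·
    · · · █ █ · · · ·
    · · · · · · · · ·
T1:
  2·area = 76
  edge (8, 4)→(16, 6): d=(8,2) right/bottom  bias=-1
  edge (16, 6)→(10, 14): d=(-6,8) right/bottom  bias=-1
  edge (10, 14)→(8, 4): d=(-2,-10) top-left  bias=+0
    (4,2)@(9, 5): e=[6,62,8] → █
    (5,2)@(11, 5): e=[2,46,28] → █
    (6,2)@(13, 5): e=[-2,30,48] → ·
    (4,3)@(9, 7): e=[22,50,4] → █
    (6,3)@(13, 7): e=[14,18,44] → █
    (7,3)@(15, 7): e=[10,2,64] → █
    (8,3)@(17, 7): e=[6,-14,84] → ·
    (4,4)@(9, 9): e=[38,38,0] → █  [on edge]
    (7,4)@(15, 9): e=[26,-10,60] → ·
    (4,5)@(9, 11): e=[54,26,-4] → ·
    (5,5)@(11, 11): e=[50,10,16] → █
    (6,5)@(13, 11): e=[46,-6,36] → ·
  covered (10 px):
    · · · · · · · · ·
    · · · · · · · · ·
    · · · · █ █ · · ·
    · · · · █ █ █ █ ·
    · · · · █ █ █ · ·
    · · · · · █ · · ·
    · · · · · · · · ·
    · · · · · · · · ·
    · · · · · · · · ·
T2:
  2·area = 70  (B↔C swapped to make it positive)
  edge (16, 11)→(2, 4): d=(-14,-7) top-left  bias=+0
  edge (2, 4)→(12, 4): d=(10,0) top-left  bias=+0
  edge (12, 4)→(16, 11): d=(4,7) right/bottom  bias=-1
    (2,2)@(5, 5): e=[7,10,53] → █
    (3,2)@(7, 5): e=[21,10,39] → █
    (4,2)@(9, 5): e=[35,10,25] → █
    (5,2)@(11, 5): e=[49,10,11] → █
    (6,2)@(13, 5): e=[63,10,-3] → ·
    (2,3)@(5, 7): e=[-21,30,61] → ·
    (3,3)@(7, 7): e=[-7,30,47] → ·
    (4,3)@(9, 7): e=[7,30,33] → █
    (6,3)@(13, 7): e=[35,30,5] → █
    (7,3)@(15, 7): e=[49,30,-9] → ·
    (4,4)@(9, 9): e=[-21,50,41] → ·
    (5,4)@(11, 9): e=[-7,50,27] → ·
  covered (8 px):
    · · · · · · · · ·
    · · · · · · · · ·
    · · █ █ █ █ · · ·
    · · · · █ █ █ · ·
    · · · · · · █ · ·
    · · · · · · · · ·
    · · · · · · · · ·
    · · · · · · · · ·
    · · · · · · · · ·
T3:
  2·area = 59
  edge (15, 4)→(14, 14): d=(-1,10) right/bottom  bias=-1
  edge (14, 14)→(8, 15): d=(-6,1) right/bottom  bias=-1
  edge (8, 15)→(15, 4): d=(7,-11) top-left  bias=+0
    (6,4)@(13, 9): e=[15,31,13] → █
    (7,4)@(15, 9): e=[-5,29,35] → ·
    (5,5)@(11, 11): e=[33,21,5] → █
    (7,5)@(15, 11): e=[-7,17,49] → ·
    (5,6)@(11, 13): e=[31,9,19] → █
    (7,6)@(15, 13): e=[-9,5,63] → ·
    (5,7)@(11, 15): e=[29,-3,33] → ·
    (6,7)@(13, 15): e=[9,-5,55] → ·
  covered (5 px):
    · · · · · · · · ·
    · · · · · · · · ·
    · · · · · · · · ·
    · · · · · · · · ·
    · · · · · · █ · ·
    · · · · · █ █ · ·
    · · · · · █ █ · ·
    · · · · · · · · ·
    · · · · · · · · ·

Final: 29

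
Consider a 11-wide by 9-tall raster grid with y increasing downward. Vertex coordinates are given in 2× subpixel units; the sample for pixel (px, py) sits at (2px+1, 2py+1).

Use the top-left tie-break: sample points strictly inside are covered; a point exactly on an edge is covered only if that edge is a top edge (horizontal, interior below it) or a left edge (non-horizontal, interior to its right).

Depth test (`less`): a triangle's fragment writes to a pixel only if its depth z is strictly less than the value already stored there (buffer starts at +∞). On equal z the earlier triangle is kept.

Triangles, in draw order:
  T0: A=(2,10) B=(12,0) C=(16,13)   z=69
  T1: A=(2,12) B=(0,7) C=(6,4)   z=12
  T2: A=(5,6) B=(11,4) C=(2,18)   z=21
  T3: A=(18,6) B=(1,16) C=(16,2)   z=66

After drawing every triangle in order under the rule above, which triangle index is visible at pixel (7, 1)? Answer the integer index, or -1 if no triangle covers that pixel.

T0:
  2·area = 170
  edge (2, 10)→(12, 0): d=(10,-10) top-left  bias=+0
  edge (12, 0)→(16, 13): d=(4,13) right/bottom  bias=-1
  edge (16, 13)→(2, 10): d=(-14,-3) top-left  bias=+0
    (5,0)@(11, 1): e=[0,17,153] → X  [on edge]
    (6,0)@(13, 1): e=[20,-9,159] → .
    (4,1)@(9, 3): e=[0,51,119] → X  [on edge]
    (6,1)@(13, 3): e=[40,-1,131] → .
    (3,2)@(7, 5): e=[0,85,85] → X  [on edge]
    (6,2)@(13, 5): e=[60,7,103] → X
    (7,2)@(15, 5): e=[80,-19,109] → .
    (2,3)@(5, 7): e=[0,119,51] → X  [on edge]
    (7,3)@(15, 7): e=[100,-11,81] → .
    (1,4)@(3, 9): e=[0,153,17] → X  [on edge]
    (7,4)@(15, 9): e=[120,-3,53] → .
    (0,5)@(1, 11): e=[0,187,-17] → .  [on edge]
  covered (23 px):
    . . . . . X . . . . .
    . . . . X X . . . . .
    . . . X X X X . . . .
    . . X X X X X . . . .
    . X X X X X X . . . .
    . . . X X X X X . . .
    . . . . . . . . . . .
    . . . . . . . . . . .
    . . . . . . . . . . .
T1:
  2·area = 36
  edge (2, 12)→(0, 7): d=(-2,-5) top-left  bias=+0
  edge (0, 7)→(6, 4): d=(6,-3) top-left  bias=+0
  edge (6, 4)→(2, 12): d=(-4,8) right/bottom  bias=-1
    (2,2)@(5, 5): e=[29,3,4] → X
    (3,2)@(7, 5): e=[39,9,-12] → .
    (0,3)@(1, 7): e=[5,3,28] → X
    (1,3)@(3, 7): e=[15,9,12] → X
    (2,3)@(5, 7): e=[25,15,-4] → .
    (0,4)@(1, 9): e=[1,15,20] → X
    (2,4)@(5, 9): e=[21,27,-12] → .
    (0,5)@(1, 11): e=[-3,27,12] → .
    (1,5)@(3, 11): e=[7,33,-4] → .
  covered (5 px):
    . . . . . . . . . . .
    . . . . . . . . . . .
    . . X . . . . . . . .
    X X . . . . . . . . .
    X X . . . . . . . . .
    . . . . . . . . . . .
    . . . . . . . . . . .
    . . . . . . . . . . .
    . . . . . . . . . . .
T2:
  2·area = 66
  edge (5, 6)→(11, 4): d=(6,-2) top-left  bias=+0
  edge (11, 4)→(2, 18): d=(-9,14) right/bottom  bias=-1
  edge (2, 18)→(5, 6): d=(3,-12) top-left  bias=+0
    (4,2)@(9, 5): e=[2,19,45] → X
    (5,2)@(11, 5): e=[6,-9,69] → .
    (2,3)@(5, 7): e=[6,57,3] → X
    (3,3)@(7, 7): e=[10,29,27] → X
    (5,3)@(11, 7): e=[18,-27,75] → .
    (2,4)@(5, 9): e=[18,39,9] → X
    (4,4)@(9, 9): e=[26,-17,57] → .
    (2,5)@(5, 11): e=[30,21,15] → X
    (3,5)@(7, 11): e=[34,-7,39] → .
    (2,6)@(5, 13): e=[42,3,21] → X
    (3,6)@(7, 13): e=[46,-25,45] → .
    (1,7)@(3, 15): e=[50,13,3] → X
  covered (9 px):
    . . . . . . . . . . .
    . . . . . . . . . . .
    . . . . X . . . . . .
    . . X X X . . . . . .
    . . X X . . . . . . .
    . . X . . . . . . . .
    . . X . . . . . . . .
    . X . . . . . . . . .
    . . . . . . . . . . .
T3:
  2·area = 88
  edge (18, 6)→(1, 16): d=(-17,10) right/bottom  bias=-1
  edge (1, 16)→(16, 2): d=(15,-14) top-left  bias=+0
  edge (16, 2)→(18, 6): d=(2,4) right/bottom  bias=-1
    (7,1)@(15, 3): e=[81,1,6] → X
    (8,1)@(17, 3): e=[61,29,-2] → .
    (6,2)@(13, 5): e=[67,3,18] → X
    (8,2)@(17, 5): e=[27,59,2] → X
    (9,2)@(19, 5): e=[7,87,-6] → .
    (5,3)@(11, 7): e=[53,5,30] → X
    (8,3)@(17, 7): e=[-7,89,6] → .
    (4,4)@(9, 9): e=[39,7,42] → X
    (6,4)@(13, 9): e=[-1,63,26] → .
    (7,4)@(15, 9): e=[-21,91,18] → .
    (3,5)@(7, 11): e=[25,9,54] → X
    (5,5)@(11, 11): e=[-15,65,38] → .
  covered (12 px):
    . . . . . . . . . . .
    . . . . . . . X . . .
    . . . . . . X X X . .
    . . . . . X X X . . .
    . . . . X X . . . . .
    . . . X X . . . . . .
    . . X . . . . . . . .
    . . . . . . . . . . .
    . . . . . . . . . . .

Z-buffer (winner per pixel, '.' = empty):
  . . . . . 0 . . . . .
  . . . . 0 0 . 3 . . .
  . . 1 0 2 0 3 3 3 . .
  1 1 2 2 2 3 3 3 . . .
  1 1 2 2 3 3 0 . . . .
  . . 2 3 3 0 0 0 . . .
  . . 2 . . . . . . . .
  . 2 . . . . . . . . .
  . . . . . . . . . . .

Answer: 3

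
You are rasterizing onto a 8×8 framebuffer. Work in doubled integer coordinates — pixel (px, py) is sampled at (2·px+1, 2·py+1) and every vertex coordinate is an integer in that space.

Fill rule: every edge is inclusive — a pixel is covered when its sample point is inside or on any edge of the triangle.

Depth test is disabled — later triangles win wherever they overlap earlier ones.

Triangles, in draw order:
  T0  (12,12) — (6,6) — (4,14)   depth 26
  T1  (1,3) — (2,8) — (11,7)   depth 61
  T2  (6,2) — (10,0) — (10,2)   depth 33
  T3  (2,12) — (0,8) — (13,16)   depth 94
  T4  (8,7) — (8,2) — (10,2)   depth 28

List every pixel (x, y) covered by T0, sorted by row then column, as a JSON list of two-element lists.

T0:
  2·area = 60  (B↔C swapped to make it positive)
  edge (12, 12)→(4, 14): d=(-8,2) inclusive
  edge (4, 14)→(6, 6): d=(2,-8) inclusive
  edge (6, 6)→(12, 12): d=(6,6) inclusive
    (0,0)@(1, 1): e=[110,-50,0] → ·  [on edge]
    (1,1)@(3, 3): e=[90,-30,0] → ·  [on edge]
    (2,2)@(5, 5): e=[70,-10,0] → ·  [on edge]
    (3,3)@(7, 7): e=[50,10,0] → #  [on edge]
    (4,3)@(9, 7): e=[46,26,-12] → ·
    (3,4)@(7, 9): e=[34,14,12] → #
    (4,4)@(9, 9): e=[30,30,0] → #  [on edge]
    (5,4)@(11, 9): e=[26,46,-12] → ·
    (2,5)@(5, 11): e=[22,2,36] → #
    (5,5)@(11, 11): e=[10,50,0] → #  [on edge]
    (6,5)@(13, 11): e=[6,66,-12] → ·
    (2,6)@(5, 13): e=[6,6,48] → #
    (6,6)@(13, 13): e=[-10,70,0] → ·  [on edge]
    (7,7)@(15, 15): e=[-30,90,0] → ·  [on edge]
  covered (9 px):
    · · · · · · · ·
    · · · · · · · ·
    · · · · · · · ·
    · · · # · · · ·
    · · · # # · · ·
    · · # # # # · ·
    · · # # · · · ·
    · · · · · · · ·
T1:
  2·area = 46  (B↔C swapped to make it positive)
  edge (1, 3)→(11, 7): d=(10,4) inclusive
  edge (11, 7)→(2, 8): d=(-9,1) inclusive
  edge (2, 8)→(1, 3): d=(-1,-5) inclusive
    (0,1)@(1, 3): e=[0,46,0] → #  [on edge]
    (1,1)@(3, 3): e=[-8,44,10] → ·
    (0,2)@(1, 5): e=[20,28,-2] → ·
    (1,2)@(3, 5): e=[12,26,8] → #
    (2,2)@(5, 5): e=[4,24,18] → #
    (3,2)@(7, 5): e=[-4,22,28] → ·
    (1,3)@(3, 7): e=[32,8,6] → #
    (3,3)@(7, 7): e=[16,4,26] → #
    (4,3)@(9, 7): e=[8,2,36] → #
    (5,3)@(11, 7): e=[0,0,46] → #  [on edge]
    (6,3)@(13, 7): e=[-8,-2,56] → ·
    (1,4)@(3, 9): e=[52,-10,4] → ·
    (1,6)@(3, 13): e=[92,-46,0] → ·  [on edge]
  covered (8 px):
    · · · · · · · ·
    # · · · · · · ·
    · # # · · · · ·
    · # # # # # · ·
    · · · · · · · ·
    · · · · · · · ·
    · · · · · · · ·
    · · · · · · · ·
T2:
  2·area = 8
  edge (6, 2)→(10, 0): d=(4,-2) inclusive
  edge (10, 0)→(10, 2): d=(0,2) inclusive
  edge (10, 2)→(6, 2): d=(-4,0) inclusive
    (4,0)@(9, 1): e=[2,2,4] → #
    (5,0)@(11, 1): e=[6,-2,4] → ·
    (4,1)@(9, 3): e=[10,2,-4] → ·
  covered (1 px):
    · · · · # · · ·
    · · · · · · · ·
    · · · · · · · ·
    · · · · · · · ·
    · · · · · · · ·
    · · · · · · · ·
    · · · · · · · ·
    · · · · · · · ·
T3:
  2·area = 36
  edge (2, 12)→(0, 8): d=(-2,-4) inclusive
  edge (0, 8)→(13, 16): d=(13,8) inclusive
  edge (13, 16)→(2, 12): d=(-11,-4) inclusive
    (0,4)@(1, 9): e=[2,5,29] → #
    (1,4)@(3, 9): e=[10,-11,37] → ·
    (0,5)@(1, 11): e=[-2,31,7] → ·
    (1,5)@(3, 11): e=[6,15,15] → #
    (2,5)@(5, 11): e=[14,-1,23] → ·
    (1,6)@(3, 13): e=[2,41,-7] → ·
    (2,6)@(5, 13): e=[10,25,1] → #
    (3,6)@(7, 13): e=[18,9,9] → #
    (4,6)@(9, 13): e=[26,-7,17] → ·
    (2,7)@(5, 15): e=[6,51,-21] → ·
    (3,7)@(7, 15): e=[14,35,-13] → ·
    (5,7)@(11, 15): e=[30,3,3] → #
  covered (5 px):
    · · · · · · · ·
    · · · · · · · ·
    · · · · · · · ·
    · · · · · · · ·
    # · · · · · · ·
    · # · · · · · ·
    · · # # · · · ·
    · · · · · # · ·
T4:
  2·area = 10
  edge (8, 7)→(8, 2): d=(0,-5) inclusive
  edge (8, 2)→(10, 2): d=(2,0) inclusive
  edge (10, 2)→(8, 7): d=(-2,5) inclusive
    (4,1)@(9, 3): e=[5,2,3] → #
    (5,1)@(11, 3): e=[15,2,-7] → ·
    (4,2)@(9, 5): e=[5,6,-1] → ·
  covered (1 px):
    · · · · · · · ·
    · · · · # · · ·
    · · · · · · · ·
    · · · · · · · ·
    · · · · · · · ·
    · · · · · · · ·
    · · · · · · · ·
    · · · · · · · ·

Answer: [[3,3],[3,4],[4,4],[2,5],[3,5],[4,5],[5,5],[2,6],[3,6]]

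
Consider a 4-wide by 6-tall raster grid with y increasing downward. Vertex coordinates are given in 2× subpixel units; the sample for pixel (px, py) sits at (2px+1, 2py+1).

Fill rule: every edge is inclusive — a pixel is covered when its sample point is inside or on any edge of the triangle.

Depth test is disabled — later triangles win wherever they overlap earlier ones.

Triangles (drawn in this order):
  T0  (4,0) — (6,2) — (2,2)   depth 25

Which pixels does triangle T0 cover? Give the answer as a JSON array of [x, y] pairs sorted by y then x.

T0:
  2·area = 8
  edge (4, 0)→(6, 2): d=(2,2) inclusive
  edge (6, 2)→(2, 2): d=(-4,0) inclusive
  edge (2, 2)→(4, 0): d=(2,-2) inclusive
    (1,0)@(3, 1): e=[4,4,0] → #  [on edge]
    (2,0)@(5, 1): e=[0,4,4] → #  [on edge]
    (3,0)@(7, 1): e=[-4,4,8] → ·
    (0,1)@(1, 3): e=[12,-4,0] → ·  [on edge]
    (1,1)@(3, 3): e=[8,-4,4] → ·
    (2,1)@(5, 3): e=[4,-4,8] → ·
    (3,1)@(7, 3): e=[0,-4,12] → ·  [on edge]
  covered (2 px):
    · # # ·
    · · · ·
    · · · ·
    · · · ·
    · · · ·
    · · · ·

Result: [[1,0],[2,0]]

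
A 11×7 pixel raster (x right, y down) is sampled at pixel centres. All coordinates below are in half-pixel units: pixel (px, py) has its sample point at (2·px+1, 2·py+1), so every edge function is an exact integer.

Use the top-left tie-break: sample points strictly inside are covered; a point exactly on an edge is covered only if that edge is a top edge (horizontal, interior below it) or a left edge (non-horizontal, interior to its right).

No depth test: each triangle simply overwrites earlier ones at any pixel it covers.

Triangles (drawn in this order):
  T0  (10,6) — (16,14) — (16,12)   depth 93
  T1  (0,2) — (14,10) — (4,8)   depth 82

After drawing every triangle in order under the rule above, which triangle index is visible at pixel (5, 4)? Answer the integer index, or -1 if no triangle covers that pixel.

T0:
  2·area = 12  (B↔C swapped to make it positive)
  edge (10, 6)→(16, 12): d=(6,6) right/bottom  bias=-1
  edge (16, 12)→(16, 14): d=(0,2) right/bottom  bias=-1
  edge (16, 14)→(10, 6): d=(-6,-8) top-left  bias=+0
    (2,0)@(5, 1): e=[0,22,-10] → ·  [on edge]
    (3,1)@(7, 3): e=[0,18,-6] → ·  [on edge]
    (4,2)@(9, 5): e=[0,14,-2] → ·  [on edge]
    (5,3)@(11, 7): e=[0,10,2] → ·  [on edge]
    (6,4)@(13, 9): e=[0,6,6] → ·  [on edge]
    (7,5)@(15, 11): e=[0,2,10] → ·  [on edge]
    (8,6)@(17, 13): e=[0,-2,14] → ·  [on edge]
  covered (0 px):
    · · · · · · · · · · ·
    · · · · · · · · · · ·
    · · · · · · · · · · ·
    · · · · · · · · · · ·
    · · · · · · · · · · ·
    · · · · · · · · · · ·
    · · · · · · · · · · ·
T1:
  2·area = 52
  edge (0, 2)→(14, 10): d=(14,8) right/bottom  bias=-1
  edge (14, 10)→(4, 8): d=(-10,-2) top-left  bias=+0
  edge (4, 8)→(0, 2): d=(-4,-6) top-left  bias=+0
    (0,1)@(1, 3): e=[6,44,2] → █
    (1,1)@(3, 3): e=[-10,48,14] → ·
    (0,2)@(1, 5): e=[34,24,-6] → ·
    (1,2)@(3, 5): e=[18,28,6] → █
    (2,2)@(5, 5): e=[2,32,18] → █
    (3,2)@(7, 5): e=[-14,36,30] → ·
    (1,3)@(3, 7): e=[46,8,-2] → ·
    (2,3)@(5, 7): e=[30,12,10] → █
    (3,3)@(7, 7): e=[14,16,22] → █
    (4,3)@(9, 7): e=[-2,20,34] → ·
    (2,4)@(5, 9): e=[58,-8,2] → ·
    (3,4)@(7, 9): e=[42,-4,14] → ·
    (4,4)@(9, 9): e=[26,0,26] → █  [on edge]
    (9,5)@(19, 11): e=[-26,0,78] → ·  [on edge]
  covered (7 px):
    · · · · · · · · · · ·
    █ · · · · · · · · · ·
    · █ █ · · · · · · · ·
    · · █ █ · · · · · · ·
    · · · · █ █ · · · · ·
    · · · · · · · · · · ·
    · · · · · · · · · · ·

Z-buffer (winner per pixel, '.' = empty):
  . . . . . . . . . . .
  1 . . . . . . . . . .
  . 1 1 . . . . . . . .
  . . 1 1 . . . . . . .
  . . . . 1 1 . . . . .
  . . . . . . . . . . .
  . . . . . . . . . . .

Result: 1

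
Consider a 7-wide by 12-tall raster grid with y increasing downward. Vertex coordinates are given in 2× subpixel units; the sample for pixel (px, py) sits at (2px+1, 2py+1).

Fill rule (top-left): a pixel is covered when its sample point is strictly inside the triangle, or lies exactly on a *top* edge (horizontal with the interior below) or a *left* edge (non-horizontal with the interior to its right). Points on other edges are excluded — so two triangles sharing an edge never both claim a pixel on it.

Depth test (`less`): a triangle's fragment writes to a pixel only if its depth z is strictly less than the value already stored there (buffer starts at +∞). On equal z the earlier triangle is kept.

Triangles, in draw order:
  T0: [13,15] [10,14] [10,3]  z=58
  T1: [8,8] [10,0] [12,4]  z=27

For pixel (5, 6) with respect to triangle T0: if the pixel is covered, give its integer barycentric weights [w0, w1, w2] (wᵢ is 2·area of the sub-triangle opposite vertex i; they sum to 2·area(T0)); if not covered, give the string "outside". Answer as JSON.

T0:
  2·area = 33
  edge (13, 15)→(10, 14): d=(-3,-1) top-left  bias=+0
  edge (10, 14)→(10, 3): d=(0,-11) top-left  bias=+0
  edge (10, 3)→(13, 15): d=(3,12) right/bottom  bias=-1
    (5,3)@(11, 7): e=[22,11,0] → ·  [on edge]
    (5,4)@(11, 9): e=[16,11,6] → #
    (6,4)@(13, 9): e=[18,33,-18] → ·
    (0,5)@(1, 11): e=[0,-99,132] → ·  [on edge]
    (5,5)@(11, 11): e=[10,11,12] → #
    (6,5)@(13, 11): e=[12,33,-12] → ·
    (3,6)@(7, 13): e=[0,-33,66] → ·  [on edge]
    (5,6)@(11, 13): e=[4,11,18] → #
    (6,6)@(13, 13): e=[6,33,-6] → ·
    (5,7)@(11, 15): e=[-2,11,24] → ·
    (6,7)@(13, 15): e=[0,33,0] → ·  [on edge]
  covered (3 px):
    · · · · · · ·
    · · · · · · ·
    · · · · · · ·
    · · · · · · ·
    · · · · · # ·
    · · · · · # ·
    · · · · · # ·
    · · · · · · ·
    · · · · · · ·
    · · · · · · ·
    · · · · · · ·
    · · · · · · ·
T1:
  2·area = 24
  edge (8, 8)→(10, 0): d=(2,-8) top-left  bias=+0
  edge (10, 0)→(12, 4): d=(2,4) right/bottom  bias=-1
  edge (12, 4)→(8, 8): d=(-4,4) right/bottom  bias=-1
    (5,1)@(11, 3): e=[14,2,8] → #
    (6,1)@(13, 3): e=[30,-6,0] → ·  [on edge]
    (4,2)@(9, 5): e=[2,14,8] → #
    (5,2)@(11, 5): e=[18,6,0] → ·  [on edge]
    (4,3)@(9, 7): e=[6,18,0] → ·  [on edge]
    (3,4)@(7, 9): e=[-6,30,0] → ·  [on edge]
    (2,5)@(5, 11): e=[-18,42,0] → ·  [on edge]
    (1,6)@(3, 13): e=[-30,54,0] → ·  [on edge]
    (0,7)@(1, 15): e=[-42,66,0] → ·  [on edge]
  covered (2 px):
    · · · · · · ·
    · · · · · # ·
    · · · · # · ·
    · · · · · · ·
    · · · · · · ·
    · · · · · · ·
    · · · · · · ·
    · · · · · · ·
    · · · · · · ·
    · · · · · · ·
    · · · · · · ·
    · · · · · · ·

Answer: [11,18,4]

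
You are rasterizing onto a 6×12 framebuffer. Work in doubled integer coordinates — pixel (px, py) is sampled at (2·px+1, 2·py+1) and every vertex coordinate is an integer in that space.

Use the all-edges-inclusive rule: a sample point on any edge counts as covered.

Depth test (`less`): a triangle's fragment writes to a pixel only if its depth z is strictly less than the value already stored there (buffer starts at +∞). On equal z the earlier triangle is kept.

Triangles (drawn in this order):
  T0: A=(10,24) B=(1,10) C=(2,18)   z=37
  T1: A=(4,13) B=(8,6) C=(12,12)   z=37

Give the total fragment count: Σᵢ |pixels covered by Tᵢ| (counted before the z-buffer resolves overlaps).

T0:
  2·area = 58  (B↔C swapped to make it positive)
  edge (10, 24)→(2, 18): d=(-8,-6) inclusive
  edge (2, 18)→(1, 10): d=(-1,-8) inclusive
  edge (1, 10)→(10, 24): d=(9,14) inclusive
    (1,7)@(3, 15): e=[30,11,17] → X
    (2,7)@(5, 15): e=[42,27,-11] → .
    (1,8)@(3, 17): e=[14,9,35] → X
    (2,8)@(5, 17): e=[26,25,7] → X
    (3,8)@(7, 17): e=[38,41,-21] → .
    (1,9)@(3, 19): e=[-2,7,53] → .
    (2,9)@(5, 19): e=[10,23,25] → X
    (3,9)@(7, 19): e=[22,39,-3] → .
    (2,10)@(5, 21): e=[-6,21,43] → .
    (3,10)@(7, 21): e=[6,37,15] → X
    (4,10)@(9, 21): e=[18,53,-13] → .
    (3,11)@(7, 23): e=[-10,35,33] → .
  covered (6 px):
    . . . . . .
    . . . . . .
    . . . . . .
    . . . . . .
    . . . . . .
    . . . . . .
    . . . . . .
    . X . . . .
    . X X . . .
    . . X . . .
    . . . X . .
    . . . . X .
T1:
  2·area = 52
  edge (4, 13)→(8, 6): d=(4,-7) inclusive
  edge (8, 6)→(12, 12): d=(4,6) inclusive
  edge (12, 12)→(4, 13): d=(-8,1) inclusive
    (3,4)@(7, 9): e=[5,18,29] → X
    (4,4)@(9, 9): e=[19,6,27] → X
    (5,4)@(11, 9): e=[33,-6,25] → .
    (3,5)@(7, 11): e=[13,26,13] → X
    (5,5)@(11, 11): e=[41,2,9] → X
    (3,6)@(7, 13): e=[21,34,-3] → .
    (4,6)@(9, 13): e=[35,22,-5] → .
    (5,6)@(11, 13): e=[49,10,-7] → .
  covered (5 px):
    . . . . . .
    . . . . . .
    . . . . . .
    . . . . . .
    . . . X X .
    . . . X X X
    . . . . . .
    . . . . . .
    . . . . . .
    . . . . . .
    . . . . . .
    . . . . . .

Final: 11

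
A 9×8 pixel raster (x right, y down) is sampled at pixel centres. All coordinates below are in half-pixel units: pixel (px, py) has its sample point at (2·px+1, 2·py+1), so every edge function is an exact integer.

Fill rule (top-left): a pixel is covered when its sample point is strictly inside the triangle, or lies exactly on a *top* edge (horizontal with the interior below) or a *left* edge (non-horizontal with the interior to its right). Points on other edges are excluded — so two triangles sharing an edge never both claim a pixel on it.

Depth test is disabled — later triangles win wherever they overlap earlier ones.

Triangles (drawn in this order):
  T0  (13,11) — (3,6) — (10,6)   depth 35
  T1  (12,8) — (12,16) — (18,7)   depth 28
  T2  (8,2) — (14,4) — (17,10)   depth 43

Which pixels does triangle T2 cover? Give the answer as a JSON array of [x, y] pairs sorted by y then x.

T0:
  2·area = 35
  edge (13, 11)→(3, 6): d=(-10,-5) top-left  bias=+0
  edge (3, 6)→(10, 6): d=(7,0) top-left  bias=+0
  edge (10, 6)→(13, 11): d=(3,5) right/bottom  bias=-1
    (3,0)@(7, 1): e=[70,-35,0] → .  [on edge]
    (0,2)@(1, 5): e=[0,-7,42] → .  [on edge]
    (2,3)@(5, 7): e=[0,7,28] → X  [on edge]
    (3,3)@(7, 7): e=[10,7,18] → X
    (4,3)@(9, 7): e=[20,7,8] → X
    (5,3)@(11, 7): e=[30,7,-2] → .
    (2,4)@(5, 9): e=[-20,21,34] → .
    (3,4)@(7, 9): e=[-10,21,24] → .
    (4,4)@(9, 9): e=[0,21,14] → X  [on edge]
    (5,4)@(11, 9): e=[10,21,4] → X
    (6,4)@(13, 9): e=[20,21,-6] → .
    (4,5)@(9, 11): e=[-20,35,20] → .
    (6,5)@(13, 11): e=[0,35,0] → .  [on edge]
    (8,6)@(17, 13): e=[0,49,-14] → .  [on edge]
  covered (5 px):
    . . . . . . . . .
    . . . . . . . . .
    . . . . . . . . .
    . . X X X . . . .
    . . . . X X . . .
    . . . . . . . . .
    . . . . . . . . .
    . . . . . . . . .
T1:
  2·area = 48  (B↔C swapped to make it positive)
  edge (12, 8)→(18, 7): d=(6,-1) top-left  bias=+0
  edge (18, 7)→(12, 16): d=(-6,9) right/bottom  bias=-1
  edge (12, 16)→(12, 8): d=(0,-8) top-left  bias=+0
    (6,4)@(13, 9): e=[7,33,8] → X
    (7,4)@(15, 9): e=[9,15,24] → X
    (8,4)@(17, 9): e=[11,-3,40] → .
    (6,5)@(13, 11): e=[19,21,8] → X
    (8,5)@(17, 11): e=[23,-15,40] → .
    (6,6)@(13, 13): e=[31,9,8] → X
    (7,6)@(15, 13): e=[33,-9,24] → .
    (6,7)@(13, 15): e=[43,-3,8] → .
  covered (5 px):
    . . . . . . . . .
    . . . . . . . . .
    . . . . . . . . .
    . . . . . . . . .
    . . . . . . X X .
    . . . . . . X X .
    . . . . . . X . .
    . . . . . . . . .
T2:
  2·area = 30
  edge (8, 2)→(14, 4): d=(6,2) right/bottom  bias=-1
  edge (14, 4)→(17, 10): d=(3,6) right/bottom  bias=-1
  edge (17, 10)→(8, 2): d=(-9,-8) top-left  bias=+0
    (2,0)@(5, 1): e=[0,45,-15] → .  [on edge]
    (5,1)@(11, 3): e=[0,15,15] → .  [on edge]
    (6,2)@(13, 5): e=[8,9,13] → X
    (7,2)@(15, 5): e=[4,-3,29] → .
    (8,2)@(17, 5): e=[0,-15,45] → .  [on edge]
    (6,3)@(13, 7): e=[20,15,-5] → .
    (7,3)@(15, 7): e=[16,3,11] → X
    (8,3)@(17, 7): e=[12,-9,27] → .
    (7,4)@(15, 9): e=[28,9,-7] → .
  covered (2 px):
    . . . . . . . . .
    . . . . . . . . .
    . . . . . . X . .
    . . . . . . . X .
    . . . . . . . . .
    . . . . . . . . .
    . . . . . . . . .
    . . . . . . . . .

Result: [[6,2],[7,3]]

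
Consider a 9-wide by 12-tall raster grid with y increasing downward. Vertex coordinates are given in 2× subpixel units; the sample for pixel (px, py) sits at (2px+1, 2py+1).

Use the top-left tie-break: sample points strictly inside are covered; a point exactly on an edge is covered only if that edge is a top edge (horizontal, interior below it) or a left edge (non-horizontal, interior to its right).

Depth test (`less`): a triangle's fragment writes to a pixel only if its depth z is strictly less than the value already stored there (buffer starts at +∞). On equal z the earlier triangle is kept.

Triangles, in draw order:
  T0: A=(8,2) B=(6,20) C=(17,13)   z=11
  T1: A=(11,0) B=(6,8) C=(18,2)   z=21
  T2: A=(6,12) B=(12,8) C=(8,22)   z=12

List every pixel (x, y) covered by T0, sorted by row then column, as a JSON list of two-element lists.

T0:
  2·area = 184  (B↔C swapped to make it positive)
  edge (8, 2)→(17, 13): d=(9,11) right/bottom  bias=-1
  edge (17, 13)→(6, 20): d=(-11,7) right/bottom  bias=-1
  edge (6, 20)→(8, 2): d=(2,-18) top-left  bias=+0
    (4,2)@(9, 5): e=[16,144,24] → X
    (5,2)@(11, 5): e=[-6,130,60] → .
    (4,3)@(9, 7): e=[34,122,28] → X
    (5,3)@(11, 7): e=[12,108,64] → X
    (6,3)@(13, 7): e=[-10,94,100] → .
    (4,4)@(9, 9): e=[52,100,32] → X
    (6,4)@(13, 9): e=[8,72,104] → X
    (7,4)@(15, 9): e=[-14,58,140] → .
    (3,5)@(7, 11): e=[92,92,0] → X  [on edge]
    (7,5)@(15, 11): e=[4,36,144] → X
    (8,5)@(17, 11): e=[-18,22,180] → .
    (3,6)@(7, 13): e=[110,70,4] → X
    (8,6)@(17, 13): e=[0,0,184] → .  [on edge]
  covered (23 px):
    . . . . . . . . .
    . . . . . . . . .
    . . . . X . . . .
    . . . . X X . . .
    . . . . X X X . .
    . . . X X X X X .
    . . . X X X X X .
    . . . X X X X . .
    . . . X X . . . .
    . . . X . . . . .
    . . . . . . . . .
    . . . . . . . . .
T1:
  2·area = 66  (B↔C swapped to make it positive)
  edge (11, 0)→(18, 2): d=(7,2) right/bottom  bias=-1
  edge (18, 2)→(6, 8): d=(-12,6) right/bottom  bias=-1
  edge (6, 8)→(11, 0): d=(5,-8) top-left  bias=+0
    (5,0)@(11, 1): e=[7,54,5] → X
    (6,0)@(13, 1): e=[3,42,21] → X
    (7,0)@(15, 1): e=[-1,30,37] → .
    (5,1)@(11, 3): e=[21,30,15] → X
    (7,1)@(15, 3): e=[13,6,47] → X
    (8,1)@(17, 3): e=[9,-6,63] → .
    (4,2)@(9, 5): e=[39,18,9] → X
    (6,2)@(13, 5): e=[31,-6,41] → .
    (7,2)@(15, 5): e=[27,-18,57] → .
    (3,3)@(7, 7): e=[57,6,3] → X
    (4,3)@(9, 7): e=[53,-6,19] → .
    (5,3)@(11, 7): e=[49,-18,35] → .
  covered (8 px):
    . . . . . X X . .
    . . . . . X X X .
    . . . . X X . . .
    . . . X . . . . .
    . . . . . . . . .
    . . . . . . . . .
    . . . . . . . . .
    . . . . . . . . .
    . . . . . . . . .
    . . . . . . . . .
    . . . . . . . . .
    . . . . . . . . .
T2:
  2·area = 68
  edge (6, 12)→(12, 8): d=(6,-4) top-left  bias=+0
  edge (12, 8)→(8, 22): d=(-4,14) right/bottom  bias=-1
  edge (8, 22)→(6, 12): d=(-2,-10) top-left  bias=+0
    (2,3)@(5, 7): e=[-34,102,0] → .  [on edge]
    (5,4)@(11, 9): e=[2,10,56] → X
    (6,4)@(13, 9): e=[10,-18,76] → .
    (4,5)@(9, 11): e=[6,30,32] → X
    (6,5)@(13, 11): e=[22,-26,72] → .
    (3,6)@(7, 13): e=[10,50,8] → X
    (5,6)@(11, 13): e=[26,-6,48] → .
    (3,7)@(7, 15): e=[22,42,4] → X
    (5,7)@(11, 15): e=[38,-14,44] → .
    (3,8)@(7, 17): e=[34,34,0] → X  [on edge]
    (5,8)@(11, 17): e=[50,-22,40] → .
    (3,9)@(7, 19): e=[46,26,-4] → .
  covered (9 px):
    . . . . . . . . .
    . . . . . . . . .
    . . . . . . . . .
    . . . . . . . . .
    . . . . . X . . .
    . . . . X X . . .
    . . . X X . . . .
    . . . X X . . . .
    . . . X X . . . .
    . . . . . . . . .
    . . . . . . . . .
    . . . . . . . . .

Answer: [[4,2],[4,3],[5,3],[4,4],[5,4],[6,4],[3,5],[4,5],[5,5],[6,5],[7,5],[3,6],[4,6],[5,6],[6,6],[7,6],[3,7],[4,7],[5,7],[6,7],[3,8],[4,8],[3,9]]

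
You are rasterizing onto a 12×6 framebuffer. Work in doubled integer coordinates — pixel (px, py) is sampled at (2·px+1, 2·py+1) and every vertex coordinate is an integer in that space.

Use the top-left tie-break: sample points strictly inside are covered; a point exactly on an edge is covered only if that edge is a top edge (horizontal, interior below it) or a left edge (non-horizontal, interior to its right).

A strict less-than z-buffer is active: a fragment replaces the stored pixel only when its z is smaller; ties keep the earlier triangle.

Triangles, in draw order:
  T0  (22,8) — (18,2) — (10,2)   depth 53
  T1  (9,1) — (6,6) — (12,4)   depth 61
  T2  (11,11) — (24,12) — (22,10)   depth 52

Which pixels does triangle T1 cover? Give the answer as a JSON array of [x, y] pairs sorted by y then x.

T0:
  2·area = 48  (B↔C swapped to make it positive)
  edge (22, 8)→(10, 2): d=(-12,-6) top-left  bias=+0
  edge (10, 2)→(18, 2): d=(8,0) top-left  bias=+0
  edge (18, 2)→(22, 8): d=(4,6) right/bottom  bias=-1
    (6,1)@(13, 3): e=[6,8,34] → X
    (7,1)@(15, 3): e=[18,8,22] → X
    (8,1)@(17, 3): e=[30,8,10] → X
    (9,1)@(19, 3): e=[42,8,-2] → .
    (6,2)@(13, 5): e=[-18,24,42] → .
    (7,2)@(15, 5): e=[-6,24,30] → .
    (8,2)@(17, 5): e=[6,24,18] → X
    (9,2)@(19, 5): e=[18,24,6] → X
    (10,2)@(21, 5): e=[30,24,-6] → .
    (8,3)@(17, 7): e=[-18,40,26] → .
    (9,3)@(19, 7): e=[-6,40,14] → .
    (10,3)@(21, 7): e=[6,40,2] → X
  covered (6 px):
    . . . . . . . . . . . .
    . . . . . . X X X . . .
    . . . . . . . . X X . .
    . . . . . . . . . . X .
    . . . . . . . . . . . .
    . . . . . . . . . . . .
T1:
  2·area = 24  (B↔C swapped to make it positive)
  edge (9, 1)→(12, 4): d=(3,3) right/bottom  bias=-1
  edge (12, 4)→(6, 6): d=(-6,2) right/bottom  bias=-1
  edge (6, 6)→(9, 1): d=(3,-5) top-left  bias=+0
    (4,0)@(9, 1): e=[0,24,0] → .  [on edge]
    (10,0)@(21, 1): e=[-36,0,60] → .  [on edge]
    (4,1)@(9, 3): e=[6,12,6] → X
    (5,1)@(11, 3): e=[0,8,16] → .  [on edge]
    (7,1)@(15, 3): e=[-12,0,36] → .  [on edge]
    (3,2)@(7, 5): e=[18,4,2] → X
    (4,2)@(9, 5): e=[12,0,12] → .  [on edge]
    (6,2)@(13, 5): e=[0,-8,32] → .  [on edge]
    (1,3)@(3, 7): e=[36,0,-12] → .  [on edge]
    (3,3)@(7, 7): e=[24,-8,8] → .
    (7,3)@(15, 7): e=[0,-24,48] → .  [on edge]
    (8,4)@(17, 9): e=[0,-40,64] → .  [on edge]
    (1,5)@(3, 11): e=[48,-24,0] → .  [on edge]
    (9,5)@(19, 11): e=[0,-56,80] → .  [on edge]
  covered (2 px):
    . . . . . . . . . . . .
    . . . . X . . . . . . .
    . . . X . . . . . . . .
    . . . . . . . . . . . .
    . . . . . . . . . . . .
    . . . . . . . . . . . .
T2:
  2·area = 24  (B↔C swapped to make it positive)
  edge (11, 11)→(22, 10): d=(11,-1) top-left  bias=+0
  edge (22, 10)→(24, 12): d=(2,2) right/bottom  bias=-1
  edge (24, 12)→(11, 11): d=(-13,-1) top-left  bias=+0
    (6,0)@(13, 1): e=[-108,0,132] → .  [on edge]
    (7,1)@(15, 3): e=[-84,0,108] → .  [on edge]
    (8,2)@(17, 5): e=[-60,0,84] → .  [on edge]
    (9,3)@(19, 7): e=[-36,0,60] → .  [on edge]
    (10,4)@(21, 9): e=[-12,0,36] → .  [on edge]
    (5,5)@(11, 11): e=[0,24,0] → X  [on edge]
    (6,5)@(13, 11): e=[2,20,2] → X
    (7,5)@(15, 11): e=[4,16,4] → X
    (8,5)@(17, 11): e=[6,12,6] → X
    (9,5)@(19, 11): e=[8,8,8] → X
    (10,5)@(21, 11): e=[10,4,10] → X
    (11,5)@(23, 11): e=[12,0,12] → .  [on edge]
  covered (6 px):
    . . . . . . . . . . . .
    . . . . . . . . . . . .
    . . . . . . . . . . . .
    . . . . . . . . . . . .
    . . . . . . . . . . . .
    . . . . . X X X X X X .

Result: [[4,1],[3,2]]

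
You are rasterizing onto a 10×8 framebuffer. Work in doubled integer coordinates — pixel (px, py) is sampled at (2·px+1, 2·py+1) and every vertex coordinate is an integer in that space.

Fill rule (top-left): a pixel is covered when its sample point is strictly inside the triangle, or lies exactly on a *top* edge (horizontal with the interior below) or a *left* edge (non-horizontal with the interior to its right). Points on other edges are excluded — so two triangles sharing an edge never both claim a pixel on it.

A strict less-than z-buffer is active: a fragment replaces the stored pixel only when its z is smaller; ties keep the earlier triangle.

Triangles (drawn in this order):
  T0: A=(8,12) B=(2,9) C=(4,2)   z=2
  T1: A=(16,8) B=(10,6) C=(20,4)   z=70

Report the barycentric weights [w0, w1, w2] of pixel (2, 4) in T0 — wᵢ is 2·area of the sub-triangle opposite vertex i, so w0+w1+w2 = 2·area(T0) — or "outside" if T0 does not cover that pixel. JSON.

T0:
  2·area = 48
  edge (8, 12)→(2, 9): d=(-6,-3) top-left  bias=+0
  edge (2, 9)→(4, 2): d=(2,-7) top-left  bias=+0
  edge (4, 2)→(8, 12): d=(4,10) right/bottom  bias=-1
    (2,2)@(5, 5): e=[33,13,2] → █
    (3,2)@(7, 5): e=[39,27,-18] → ·
    (1,3)@(3, 7): e=[15,3,30] → █
    (3,3)@(7, 7): e=[27,31,-10] → ·
    (1,4)@(3, 9): e=[3,7,38] → █
    (3,4)@(7, 9): e=[15,35,-2] → ·
    (1,5)@(3, 11): e=[-9,11,46] → ·
    (2,5)@(5, 11): e=[-3,25,26] → ·
    (3,5)@(7, 11): e=[3,39,6] → █
    (4,5)@(9, 11): e=[9,53,-14] → ·
    (3,6)@(7, 13): e=[-9,43,14] → ·
  covered (6 px):
    · · · · · · · · · ·
    · · · · · · · · · ·
    · · █ · · · · · · ·
    · █ █ · · · · · · ·
    · █ █ · · · · · · ·
    · · · █ · · · · · ·
    · · · · · · · · · ·
    · · · · · · · · · ·
T1:
  2·area = 32
  edge (16, 8)→(10, 6): d=(-6,-2) top-left  bias=+0
  edge (10, 6)→(20, 4): d=(10,-2) top-left  bias=+0
  edge (20, 4)→(16, 8): d=(-4,4) right/bottom  bias=-1
    (0,1)@(1, 3): e=[0,-48,80] → ·  [on edge]
    (3,2)@(7, 5): e=[0,-16,48] → ·  [on edge]
    (7,2)@(15, 5): e=[16,0,16] → █  [on edge]
    (8,2)@(17, 5): e=[20,4,8] → █
    (9,2)@(19, 5): e=[24,8,0] → ·  [on edge]
    (2,3)@(5, 7): e=[-16,0,48] → ·  [on edge]
    (6,3)@(13, 7): e=[0,16,16] → █  [on edge]
    (8,3)@(17, 7): e=[8,24,0] → ·  [on edge]
    (6,4)@(13, 9): e=[-12,36,8] → ·
    (7,4)@(15, 9): e=[-8,40,0] → ·  [on edge]
    (9,4)@(19, 9): e=[0,48,-16] → ·  [on edge]
    (6,5)@(13, 11): e=[-24,56,0] → ·  [on edge]
    (5,6)@(11, 13): e=[-40,72,0] → ·  [on edge]
    (4,7)@(9, 15): e=[-56,88,0] → ·  [on edge]
  covered (4 px):
    · · · · · · · · · ·
    · · · · · · · · · ·
    · · · · · · · █ █ ·
    · · · · · · █ █ · ·
    · · · · · · · · · ·
    · · · · · · · · · ·
    · · · · · · · · · ·
    · · · · · · · · · ·

Answer: [21,18,9]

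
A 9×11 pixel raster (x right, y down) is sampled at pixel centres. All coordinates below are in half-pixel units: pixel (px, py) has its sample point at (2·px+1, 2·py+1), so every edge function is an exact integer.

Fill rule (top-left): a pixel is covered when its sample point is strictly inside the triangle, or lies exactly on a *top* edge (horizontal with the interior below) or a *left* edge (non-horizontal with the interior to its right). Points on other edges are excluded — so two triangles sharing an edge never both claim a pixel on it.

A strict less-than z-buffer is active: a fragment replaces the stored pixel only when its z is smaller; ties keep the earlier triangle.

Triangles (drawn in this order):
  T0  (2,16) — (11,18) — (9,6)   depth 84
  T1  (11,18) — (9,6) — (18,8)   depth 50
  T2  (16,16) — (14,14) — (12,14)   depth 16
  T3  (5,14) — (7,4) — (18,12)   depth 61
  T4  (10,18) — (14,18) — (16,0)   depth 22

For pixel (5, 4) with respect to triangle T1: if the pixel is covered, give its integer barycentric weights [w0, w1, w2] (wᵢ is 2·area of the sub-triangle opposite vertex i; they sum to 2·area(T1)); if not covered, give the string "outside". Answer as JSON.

T0:
  2·area = 104  (B↔C swapped to make it positive)
  edge (2, 16)→(9, 6): d=(7,-10) top-left  bias=+0
  edge (9, 6)→(11, 18): d=(2,12) right/bottom  bias=-1
  edge (11, 18)→(2, 16): d=(-9,-2) top-left  bias=+0
    (4,3)@(9, 7): e=[7,2,95] → X
    (5,3)@(11, 7): e=[27,-22,99] → .
    (3,4)@(7, 9): e=[1,30,73] → X
    (5,4)@(11, 9): e=[41,-18,81] → .
    (3,5)@(7, 11): e=[15,34,55] → X
    (5,5)@(11, 11): e=[55,-14,63] → .
    (2,6)@(5, 13): e=[9,62,33] → X
    (5,6)@(11, 13): e=[69,-10,45] → .
    (1,7)@(3, 15): e=[3,90,11] → X
    (5,7)@(11, 15): e=[83,-6,27] → .
    (1,8)@(3, 17): e=[17,94,-7] → .
    (2,8)@(5, 17): e=[37,70,-3] → .
  covered (14 px):
    . . . . . . . . .
    . . . . . . . . .
    . . . . . . . . .
    . . . . X . . . .
    . . . X X . . . .
    . . . X X . . . .
    . . X X X . . . .
    . X X X X . . . .
    . . . X X . . . .
    . . . . . . . . .
    . . . . . . . . .
T1:
  2·area = 104
  edge (11, 18)→(9, 6): d=(-2,-12) top-left  bias=+0
  edge (9, 6)→(18, 8): d=(9,2) right/bottom  bias=-1
  edge (18, 8)→(11, 18): d=(-7,10) right/bottom  bias=-1
    (5,3)@(11, 7): e=[22,5,77] → X
    (6,3)@(13, 7): e=[46,1,57] → X
    (7,3)@(15, 7): e=[70,-3,37] → .
    (5,4)@(11, 9): e=[18,23,63] → X
    (7,4)@(15, 9): e=[66,15,23] → X
    (8,4)@(17, 9): e=[90,11,3] → X
    (5,5)@(11, 11): e=[14,41,49] → X
    (8,5)@(17, 11): e=[86,29,-11] → .
    (5,6)@(11, 13): e=[10,59,35] → X
    (7,6)@(15, 13): e=[58,51,-5] → .
    (5,7)@(11, 15): e=[6,77,21] → X
    (7,7)@(15, 15): e=[54,69,-19] → .
  covered (14 px):
    . . . . . . . . .
    . . . . . . . . .
    . . . . . . . . .
    . . . . . X X . .
    . . . . . X X X X
    . . . . . X X X .
    . . . . . X X . .
    . . . . . X X . .
    . . . . . X . . .
    . . . . . . . . .
    . . . . . . . . .
T2:
  2·area = 4  (B↔C swapped to make it positive)
  edge (16, 16)→(12, 14): d=(-4,-2) top-left  bias=+0
  edge (12, 14)→(14, 14): d=(2,0) top-left  bias=+0
  edge (14, 14)→(16, 16): d=(2,2) right/bottom  bias=-1
    (0,0)@(1, 1): e=[30,-26,0] → .  [on edge]
    (1,1)@(3, 3): e=[26,-22,0] → .  [on edge]
    (2,2)@(5, 5): e=[22,-18,0] → .  [on edge]
    (3,3)@(7, 7): e=[18,-14,0] → .  [on edge]
    (4,4)@(9, 9): e=[14,-10,0] → .  [on edge]
    (5,5)@(11, 11): e=[10,-6,0] → .  [on edge]
    (6,6)@(13, 13): e=[6,-2,0] → .  [on edge]
    (7,7)@(15, 15): e=[2,2,0] → .  [on edge]
    (8,8)@(17, 17): e=[-2,6,0] → .  [on edge]
  covered (0 px):
    . . . . . . . . .
    . . . . . . . . .
    . . . . . . . . .
    . . . . . . . . .
    . . . . . . . . .
    . . . . . . . . .
    . . . . . . . . .
    . . . . . . . . .
    . . . . . . . . .
    . . . . . . . . .
    . . . . . . . . .
T3:
  2·area = 126
  edge (5, 14)→(7, 4): d=(2,-10) top-left  bias=+0
  edge (7, 4)→(18, 12): d=(11,8) right/bottom  bias=-1
  edge (18, 12)→(5, 14): d=(-13,2) right/bottom  bias=-1
    (3,2)@(7, 5): e=[2,11,113] → X
    (4,2)@(9, 5): e=[22,-5,109] → .
    (3,3)@(7, 7): e=[6,33,87] → X
    (4,3)@(9, 7): e=[26,17,83] → X
    (5,3)@(11, 7): e=[46,1,79] → X
    (6,3)@(13, 7): e=[66,-15,75] → .
    (3,4)@(7, 9): e=[10,55,61] → X
    (6,4)@(13, 9): e=[70,7,49] → X
    (7,4)@(15, 9): e=[90,-9,45] → .
    (3,5)@(7, 11): e=[14,77,35] → X
    (7,5)@(15, 11): e=[94,13,19] → X
    (8,5)@(17, 11): e=[114,-3,15] → .
  covered (16 px):
    . . . . . . . . .
    . . . . . . . . .
    . . . X . . . . .
    . . . X X X . . .
    . . . X X X X . .
    . . . X X X X X .
    . . . X X X . . .
    . . . . . . . . .
    . . . . . . . . .
    . . . . . . . . .
    . . . . . . . . .
T4:
  2·area = 72  (B↔C swapped to make it positive)
  edge (10, 18)→(16, 0): d=(6,-18) top-left  bias=+0
  edge (16, 0)→(14, 18): d=(-2,18) right/bottom  bias=-1
  edge (14, 18)→(10, 18): d=(-4,0) right/bottom  bias=-1
    (7,1)@(15, 3): e=[0,12,60] → X  [on edge]
    (8,1)@(17, 3): e=[36,-24,60] → .
    (7,2)@(15, 5): e=[12,8,52] → X
    (8,2)@(17, 5): e=[48,-28,52] → .
    (7,3)@(15, 7): e=[24,4,44] → X
    (8,3)@(17, 7): e=[60,-32,44] → .
    (6,4)@(13, 9): e=[0,36,36] → X  [on edge]
    (7,4)@(15, 9): e=[36,0,36] → .  [on edge]
    (6,5)@(13, 11): e=[12,32,28] → X
    (7,5)@(15, 11): e=[48,-4,28] → .
    (6,6)@(13, 13): e=[24,28,20] → X
    (7,6)@(15, 13): e=[60,-8,20] → .
    (5,7)@(11, 15): e=[0,60,12] → X  [on edge]
    (4,10)@(9, 21): e=[0,84,-12] → .  [on edge]
  covered (10 px):
    . . . . . . . . .
    . . . . . . . X .
    . . . . . . . X .
    . . . . . . . X .
    . . . . . . X . .
    . . . . . . X . .
    . . . . . . X . .
    . . . . . X X . .
    . . . . . X X . .
    . . . . . . . . .
    . . . . . . . . .

Answer: [23,63,18]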